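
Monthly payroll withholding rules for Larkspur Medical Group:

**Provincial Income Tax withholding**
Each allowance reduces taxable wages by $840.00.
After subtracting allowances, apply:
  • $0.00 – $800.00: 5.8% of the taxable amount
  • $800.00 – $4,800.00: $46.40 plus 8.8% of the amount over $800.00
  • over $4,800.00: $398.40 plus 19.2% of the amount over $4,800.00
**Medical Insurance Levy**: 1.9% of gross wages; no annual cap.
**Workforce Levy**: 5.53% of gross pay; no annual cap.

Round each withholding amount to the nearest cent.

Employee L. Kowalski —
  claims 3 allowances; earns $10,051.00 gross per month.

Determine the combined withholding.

$1,669.54

Provincial Income Tax: taxable = $10,051.00 − 3×$840.00 = $7,531.00
  $398.40 + 19.2% × ($7,531.00 − $4,800.00) = $398.40 + 19.2% × $2,731.00 = $922.75
Medical Insurance Levy: 1.9% × $10,051.00 = $190.97
Workforce Levy: 5.53% × $10,051.00 = $555.82
Total: $922.75 + $190.97 + $555.82 = $1,669.54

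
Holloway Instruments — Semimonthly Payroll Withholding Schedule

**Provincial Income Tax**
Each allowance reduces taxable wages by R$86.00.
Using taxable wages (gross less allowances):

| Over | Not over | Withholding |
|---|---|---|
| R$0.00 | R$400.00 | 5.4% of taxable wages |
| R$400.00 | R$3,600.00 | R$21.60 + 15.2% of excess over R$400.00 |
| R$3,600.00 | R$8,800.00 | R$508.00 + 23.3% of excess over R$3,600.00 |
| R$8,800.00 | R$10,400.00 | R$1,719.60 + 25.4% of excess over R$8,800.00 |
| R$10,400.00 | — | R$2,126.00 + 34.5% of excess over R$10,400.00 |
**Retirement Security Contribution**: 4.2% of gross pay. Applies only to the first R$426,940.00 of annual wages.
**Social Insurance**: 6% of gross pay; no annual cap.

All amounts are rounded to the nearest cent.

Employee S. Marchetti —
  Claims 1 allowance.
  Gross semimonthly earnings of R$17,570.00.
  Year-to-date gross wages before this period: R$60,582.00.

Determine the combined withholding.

R$6,362.12

Provincial Income Tax: taxable = R$17,570.00 − 1×R$86.00 = R$17,484.00
  R$2,126.00 + 34.5% × (R$17,484.00 − R$10,400.00) = R$2,126.00 + 34.5% × R$7,084.00 = R$4,569.98
Retirement Security Contribution: 4.2% × R$17,570.00 = R$737.94
Social Insurance: 6% × R$17,570.00 = R$1,054.20
Total: R$4,569.98 + R$737.94 + R$1,054.20 = R$6,362.12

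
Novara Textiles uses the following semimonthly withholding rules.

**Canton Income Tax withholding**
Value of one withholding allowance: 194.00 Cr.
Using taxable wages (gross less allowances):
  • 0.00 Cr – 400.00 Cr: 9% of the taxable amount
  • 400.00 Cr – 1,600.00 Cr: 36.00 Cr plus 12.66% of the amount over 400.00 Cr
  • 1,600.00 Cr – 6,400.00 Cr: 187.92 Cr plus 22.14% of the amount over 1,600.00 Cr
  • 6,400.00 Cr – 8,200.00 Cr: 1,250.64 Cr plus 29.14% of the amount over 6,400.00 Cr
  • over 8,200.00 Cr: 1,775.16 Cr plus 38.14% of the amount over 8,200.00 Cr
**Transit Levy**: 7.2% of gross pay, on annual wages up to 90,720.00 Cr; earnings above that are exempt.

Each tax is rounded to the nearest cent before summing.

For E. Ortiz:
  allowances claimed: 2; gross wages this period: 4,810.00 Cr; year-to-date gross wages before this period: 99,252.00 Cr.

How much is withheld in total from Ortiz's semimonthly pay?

812.71 Cr

Canton Income Tax: taxable = 4,810.00 Cr − 2×194.00 Cr = 4,422.00 Cr
  187.92 Cr + 22.14% × (4,422.00 Cr − 1,600.00 Cr) = 187.92 Cr + 22.14% × 2,822.00 Cr = 812.71 Cr
Transit Levy: YTD 99,252.00 Cr ≥ cap 90,720.00 Cr → 0.00 Cr
Total: 812.71 Cr + 0.00 Cr = 812.71 Cr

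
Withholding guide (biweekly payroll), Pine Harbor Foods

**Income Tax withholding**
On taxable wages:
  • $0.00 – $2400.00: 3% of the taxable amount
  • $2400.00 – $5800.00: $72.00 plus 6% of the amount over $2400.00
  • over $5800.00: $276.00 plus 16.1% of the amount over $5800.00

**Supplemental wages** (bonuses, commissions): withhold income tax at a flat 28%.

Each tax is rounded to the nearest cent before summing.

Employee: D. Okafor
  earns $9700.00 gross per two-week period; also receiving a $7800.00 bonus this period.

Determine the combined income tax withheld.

Income Tax: taxable = $9700.00
  $276.00 + 16.1% × ($9700.00 − $5800.00) = $276.00 + 16.1% × $3900.00 = $903.90
Supplemental (28% flat on bonus): 28% × $7800.00 = $2184.00
Total income tax: $903.90 + $2184.00 = $3087.90

$3087.90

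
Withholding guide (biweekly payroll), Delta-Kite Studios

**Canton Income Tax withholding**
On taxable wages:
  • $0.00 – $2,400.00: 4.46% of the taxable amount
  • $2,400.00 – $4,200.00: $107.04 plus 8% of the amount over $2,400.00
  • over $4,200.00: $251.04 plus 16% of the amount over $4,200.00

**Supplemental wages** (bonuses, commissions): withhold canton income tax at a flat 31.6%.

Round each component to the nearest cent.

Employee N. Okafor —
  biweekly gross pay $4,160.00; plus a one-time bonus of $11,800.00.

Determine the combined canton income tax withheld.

$3,976.64

Canton Income Tax: taxable = $4,160.00
  $107.04 + 8% × ($4,160.00 − $2,400.00) = $107.04 + 8% × $1,760.00 = $247.84
Supplemental (31.6% flat on bonus): 31.6% × $11,800.00 = $3,728.80
Total canton income tax: $247.84 + $3,728.80 = $3,976.64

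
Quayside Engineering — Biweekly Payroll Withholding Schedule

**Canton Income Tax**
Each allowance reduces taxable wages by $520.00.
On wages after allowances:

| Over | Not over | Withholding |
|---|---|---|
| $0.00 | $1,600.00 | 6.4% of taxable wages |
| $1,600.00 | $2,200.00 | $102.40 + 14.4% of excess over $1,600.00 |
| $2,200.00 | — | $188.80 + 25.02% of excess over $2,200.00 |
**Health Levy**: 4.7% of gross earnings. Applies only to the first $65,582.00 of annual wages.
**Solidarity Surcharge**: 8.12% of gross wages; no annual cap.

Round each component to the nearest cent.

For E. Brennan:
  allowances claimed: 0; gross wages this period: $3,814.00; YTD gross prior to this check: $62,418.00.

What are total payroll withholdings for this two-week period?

$1,051.03

Canton Income Tax: taxable = $3,814.00
  $188.80 + 25.02% × ($3,814.00 − $2,200.00) = $188.80 + 25.02% × $1,614.00 = $592.62
Health Levy: cap $65,582.00 − YTD $62,418.00 = $3,164.00 subject; 4.7% × $3,164.00 = $148.71
Solidarity Surcharge: 8.12% × $3,814.00 = $309.70
Total: $592.62 + $148.71 + $309.70 = $1,051.03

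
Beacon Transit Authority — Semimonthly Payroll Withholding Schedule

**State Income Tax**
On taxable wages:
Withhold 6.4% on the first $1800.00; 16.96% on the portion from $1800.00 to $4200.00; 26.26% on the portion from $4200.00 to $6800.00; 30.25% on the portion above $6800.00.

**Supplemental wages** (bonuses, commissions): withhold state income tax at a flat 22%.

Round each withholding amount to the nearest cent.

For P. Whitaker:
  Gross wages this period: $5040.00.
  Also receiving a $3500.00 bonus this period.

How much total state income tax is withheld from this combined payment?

$1512.82

State Income Tax: taxable = $5040.00
  $522.24 + 26.26% × ($5040.00 − $4200.00) = $522.24 + 26.26% × $840.00 = $742.82
Supplemental (22% flat on bonus): 22% × $3500.00 = $770.00
Total state income tax: $742.82 + $770.00 = $1512.82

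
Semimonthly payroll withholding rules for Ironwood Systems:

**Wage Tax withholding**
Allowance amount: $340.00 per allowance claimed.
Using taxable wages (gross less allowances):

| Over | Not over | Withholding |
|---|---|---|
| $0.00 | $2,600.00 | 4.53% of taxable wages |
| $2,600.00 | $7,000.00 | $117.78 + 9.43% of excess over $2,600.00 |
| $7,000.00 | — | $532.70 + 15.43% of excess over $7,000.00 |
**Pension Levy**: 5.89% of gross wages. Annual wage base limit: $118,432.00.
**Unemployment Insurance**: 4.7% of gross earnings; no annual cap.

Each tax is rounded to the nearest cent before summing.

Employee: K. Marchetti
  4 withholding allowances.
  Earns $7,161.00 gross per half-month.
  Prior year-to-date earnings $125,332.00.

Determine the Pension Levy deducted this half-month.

Pension Levy: YTD $125,332.00 ≥ cap $118,432.00 → $0.00

$0.00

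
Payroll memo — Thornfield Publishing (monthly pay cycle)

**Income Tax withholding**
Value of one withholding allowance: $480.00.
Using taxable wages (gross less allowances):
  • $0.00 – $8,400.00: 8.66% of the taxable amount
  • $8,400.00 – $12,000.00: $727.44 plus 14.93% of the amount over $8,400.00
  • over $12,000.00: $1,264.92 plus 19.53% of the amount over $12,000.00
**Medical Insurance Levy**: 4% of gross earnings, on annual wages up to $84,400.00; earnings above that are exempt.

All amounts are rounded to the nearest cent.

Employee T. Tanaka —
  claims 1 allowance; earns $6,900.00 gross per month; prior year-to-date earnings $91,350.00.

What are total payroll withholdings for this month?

$555.97

Income Tax: taxable = $6,900.00 − 1×$480.00 = $6,420.00
  8.66% × $6,420.00 = $555.97
Medical Insurance Levy: YTD $91,350.00 ≥ cap $84,400.00 → $0.00
Total: $555.97 + $0.00 = $555.97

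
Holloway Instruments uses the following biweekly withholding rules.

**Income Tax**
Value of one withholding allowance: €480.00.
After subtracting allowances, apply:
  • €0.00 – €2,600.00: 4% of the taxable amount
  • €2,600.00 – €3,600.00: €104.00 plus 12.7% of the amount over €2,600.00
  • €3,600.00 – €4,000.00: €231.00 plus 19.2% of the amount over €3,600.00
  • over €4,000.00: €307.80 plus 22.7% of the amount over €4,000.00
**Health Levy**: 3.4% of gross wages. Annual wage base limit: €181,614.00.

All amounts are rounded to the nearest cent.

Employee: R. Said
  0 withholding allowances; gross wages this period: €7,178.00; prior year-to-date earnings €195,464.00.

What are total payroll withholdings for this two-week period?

€1,029.21

Income Tax: taxable = €7,178.00
  €307.80 + 22.7% × (€7,178.00 − €4,000.00) = €307.80 + 22.7% × €3,178.00 = €1,029.21
Health Levy: YTD €195,464.00 ≥ cap €181,614.00 → €0.00
Total: €1,029.21 + €0.00 = €1,029.21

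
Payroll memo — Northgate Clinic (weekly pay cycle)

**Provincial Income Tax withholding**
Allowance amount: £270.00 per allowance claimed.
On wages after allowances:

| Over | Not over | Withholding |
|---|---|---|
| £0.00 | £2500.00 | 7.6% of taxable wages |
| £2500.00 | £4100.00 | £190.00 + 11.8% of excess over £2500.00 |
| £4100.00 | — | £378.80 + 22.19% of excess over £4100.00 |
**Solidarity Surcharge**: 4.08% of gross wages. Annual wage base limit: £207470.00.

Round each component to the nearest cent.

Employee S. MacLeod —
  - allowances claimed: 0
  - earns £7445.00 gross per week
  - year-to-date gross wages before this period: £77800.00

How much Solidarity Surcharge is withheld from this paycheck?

Solidarity Surcharge: 4.08% × £7445.00 = £303.76

£303.76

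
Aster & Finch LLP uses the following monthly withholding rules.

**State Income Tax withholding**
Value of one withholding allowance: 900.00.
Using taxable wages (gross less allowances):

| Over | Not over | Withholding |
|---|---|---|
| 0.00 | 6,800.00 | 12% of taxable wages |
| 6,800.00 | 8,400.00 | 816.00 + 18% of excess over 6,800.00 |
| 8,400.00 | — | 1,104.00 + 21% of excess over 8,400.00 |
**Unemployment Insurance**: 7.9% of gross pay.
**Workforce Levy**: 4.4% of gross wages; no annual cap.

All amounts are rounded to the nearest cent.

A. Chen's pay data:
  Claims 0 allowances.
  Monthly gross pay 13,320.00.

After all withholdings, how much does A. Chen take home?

State Income Tax: taxable = 13,320.00
  1,104.00 + 21% × (13,320.00 − 8,400.00) = 1,104.00 + 21% × 4,920.00 = 2,137.20
Unemployment Insurance: 7.9% × 13,320.00 = 1,052.28
Workforce Levy: 4.4% × 13,320.00 = 586.08
Total withheld: 2,137.20 + 1,052.28 + 586.08 = 3,775.56
Net pay: 13,320.00 − 3,775.56 = 9,544.44

9,544.44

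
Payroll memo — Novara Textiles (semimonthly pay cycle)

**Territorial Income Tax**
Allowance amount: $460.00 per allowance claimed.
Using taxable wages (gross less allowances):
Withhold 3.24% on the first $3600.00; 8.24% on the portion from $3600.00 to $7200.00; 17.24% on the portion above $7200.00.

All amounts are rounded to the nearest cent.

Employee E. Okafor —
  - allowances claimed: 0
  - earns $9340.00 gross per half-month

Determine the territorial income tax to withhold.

$782.22

Territorial Income Tax: taxable = $9340.00
  $413.28 + 17.24% × ($9340.00 − $7200.00) = $413.28 + 17.24% × $2140.00 = $782.22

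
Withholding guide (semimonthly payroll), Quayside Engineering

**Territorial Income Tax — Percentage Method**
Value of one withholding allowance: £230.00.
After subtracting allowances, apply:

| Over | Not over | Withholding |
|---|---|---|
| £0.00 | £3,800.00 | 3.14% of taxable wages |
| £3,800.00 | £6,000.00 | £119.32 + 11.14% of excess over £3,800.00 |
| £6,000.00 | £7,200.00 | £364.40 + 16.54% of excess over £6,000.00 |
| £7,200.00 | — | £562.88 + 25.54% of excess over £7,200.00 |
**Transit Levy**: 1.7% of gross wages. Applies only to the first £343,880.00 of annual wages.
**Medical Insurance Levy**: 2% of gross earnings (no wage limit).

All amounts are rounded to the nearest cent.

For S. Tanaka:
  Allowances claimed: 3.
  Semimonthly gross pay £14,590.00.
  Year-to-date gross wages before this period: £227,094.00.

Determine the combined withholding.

£2,813.89

Territorial Income Tax: taxable = £14,590.00 − 3×£230.00 = £13,900.00
  £562.88 + 25.54% × (£13,900.00 − £7,200.00) = £562.88 + 25.54% × £6,700.00 = £2,274.06
Transit Levy: 1.7% × £14,590.00 = £248.03
Medical Insurance Levy: 2% × £14,590.00 = £291.80
Total: £2,274.06 + £248.03 + £291.80 = £2,813.89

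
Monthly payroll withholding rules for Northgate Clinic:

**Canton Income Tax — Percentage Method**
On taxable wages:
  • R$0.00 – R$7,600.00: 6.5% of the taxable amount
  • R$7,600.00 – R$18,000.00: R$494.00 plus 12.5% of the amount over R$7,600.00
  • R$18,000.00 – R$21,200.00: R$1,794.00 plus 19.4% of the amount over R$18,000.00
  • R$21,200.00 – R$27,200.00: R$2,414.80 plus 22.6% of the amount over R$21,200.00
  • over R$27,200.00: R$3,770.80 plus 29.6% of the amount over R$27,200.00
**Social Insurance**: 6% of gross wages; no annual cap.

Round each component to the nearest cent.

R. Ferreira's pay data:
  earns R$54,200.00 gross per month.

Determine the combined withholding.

R$15,014.80

Canton Income Tax: taxable = R$54,200.00
  R$3,770.80 + 29.6% × (R$54,200.00 − R$27,200.00) = R$3,770.80 + 29.6% × R$27,000.00 = R$11,762.80
Social Insurance: 6% × R$54,200.00 = R$3,252.00
Total: R$11,762.80 + R$3,252.00 = R$15,014.80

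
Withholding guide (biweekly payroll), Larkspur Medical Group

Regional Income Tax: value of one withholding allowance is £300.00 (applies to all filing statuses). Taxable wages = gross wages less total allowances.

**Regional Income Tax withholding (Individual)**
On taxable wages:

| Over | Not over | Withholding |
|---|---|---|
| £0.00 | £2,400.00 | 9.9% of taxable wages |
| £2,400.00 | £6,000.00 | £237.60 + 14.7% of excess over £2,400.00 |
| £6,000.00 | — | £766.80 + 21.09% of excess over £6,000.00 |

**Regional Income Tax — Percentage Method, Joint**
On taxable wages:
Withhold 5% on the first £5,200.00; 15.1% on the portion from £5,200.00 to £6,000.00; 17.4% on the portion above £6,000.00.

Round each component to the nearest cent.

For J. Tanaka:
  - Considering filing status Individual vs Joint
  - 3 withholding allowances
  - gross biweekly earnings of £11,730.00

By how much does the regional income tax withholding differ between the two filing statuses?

Regional Income Tax (Individual): taxable = £11,730.00 − 3×£300.00 = £10,830.00
  £766.80 + 21.09% × (£10,830.00 − £6,000.00) = £766.80 + 21.09% × £4,830.00 = £1,785.45
Regional Income Tax (Joint): taxable = £11,730.00 − 3×£300.00 = £10,830.00
  £380.80 + 17.4% × (£10,830.00 − £6,000.00) = £380.80 + 17.4% × £4,830.00 = £1,221.22
Difference: |£1,785.45 − £1,221.22| = £564.23 (higher under Individual)

£564.23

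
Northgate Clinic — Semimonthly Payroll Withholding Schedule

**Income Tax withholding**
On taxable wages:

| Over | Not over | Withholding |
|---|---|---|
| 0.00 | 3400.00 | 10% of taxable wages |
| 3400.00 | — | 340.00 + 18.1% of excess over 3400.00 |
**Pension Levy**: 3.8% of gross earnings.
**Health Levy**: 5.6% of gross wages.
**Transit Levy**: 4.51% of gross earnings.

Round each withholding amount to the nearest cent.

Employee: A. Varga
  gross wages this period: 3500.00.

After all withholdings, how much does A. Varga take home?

2655.05

Income Tax: taxable = 3500.00
  340.00 + 18.1% × (3500.00 − 3400.00) = 340.00 + 18.1% × 100.00 = 358.10
Pension Levy: 3.8% × 3500.00 = 133.00
Health Levy: 5.6% × 3500.00 = 196.00
Transit Levy: 4.51% × 3500.00 = 157.85
Total withheld: 358.10 + 133.00 + 196.00 + 157.85 = 844.95
Net pay: 3500.00 − 844.95 = 2655.05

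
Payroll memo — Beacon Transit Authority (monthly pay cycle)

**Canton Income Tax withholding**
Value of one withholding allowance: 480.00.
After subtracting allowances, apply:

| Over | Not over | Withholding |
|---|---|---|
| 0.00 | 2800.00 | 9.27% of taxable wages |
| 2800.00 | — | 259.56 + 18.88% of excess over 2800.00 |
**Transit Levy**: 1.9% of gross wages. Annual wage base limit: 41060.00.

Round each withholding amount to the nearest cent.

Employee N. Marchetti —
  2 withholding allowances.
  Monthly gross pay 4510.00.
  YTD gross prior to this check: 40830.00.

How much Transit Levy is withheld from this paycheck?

4.37

Transit Levy: cap 41060.00 − YTD 40830.00 = 230.00 subject; 1.9% × 230.00 = 4.37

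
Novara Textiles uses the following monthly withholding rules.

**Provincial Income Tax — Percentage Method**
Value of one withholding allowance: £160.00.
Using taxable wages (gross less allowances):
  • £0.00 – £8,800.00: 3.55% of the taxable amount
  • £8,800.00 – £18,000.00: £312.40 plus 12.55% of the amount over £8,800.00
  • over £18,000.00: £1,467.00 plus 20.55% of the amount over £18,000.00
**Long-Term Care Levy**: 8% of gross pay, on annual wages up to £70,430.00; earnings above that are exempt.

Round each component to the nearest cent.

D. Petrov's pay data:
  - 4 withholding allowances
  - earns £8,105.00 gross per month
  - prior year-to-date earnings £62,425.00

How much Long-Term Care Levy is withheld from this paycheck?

£640.40

Long-Term Care Levy: cap £70,430.00 − YTD £62,425.00 = £8,005.00 subject; 8% × £8,005.00 = £640.40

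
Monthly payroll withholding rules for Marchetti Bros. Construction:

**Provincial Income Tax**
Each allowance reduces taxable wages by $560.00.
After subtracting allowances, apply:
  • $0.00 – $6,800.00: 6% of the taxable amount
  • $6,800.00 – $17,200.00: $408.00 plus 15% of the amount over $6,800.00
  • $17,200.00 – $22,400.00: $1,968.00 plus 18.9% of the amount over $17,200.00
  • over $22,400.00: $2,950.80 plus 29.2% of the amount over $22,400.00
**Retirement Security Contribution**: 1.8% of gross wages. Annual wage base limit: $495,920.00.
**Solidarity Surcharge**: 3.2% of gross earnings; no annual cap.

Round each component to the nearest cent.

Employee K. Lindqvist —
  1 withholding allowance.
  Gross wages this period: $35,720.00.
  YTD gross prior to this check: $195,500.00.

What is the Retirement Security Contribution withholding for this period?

Retirement Security Contribution: 1.8% × $35,720.00 = $642.96

$642.96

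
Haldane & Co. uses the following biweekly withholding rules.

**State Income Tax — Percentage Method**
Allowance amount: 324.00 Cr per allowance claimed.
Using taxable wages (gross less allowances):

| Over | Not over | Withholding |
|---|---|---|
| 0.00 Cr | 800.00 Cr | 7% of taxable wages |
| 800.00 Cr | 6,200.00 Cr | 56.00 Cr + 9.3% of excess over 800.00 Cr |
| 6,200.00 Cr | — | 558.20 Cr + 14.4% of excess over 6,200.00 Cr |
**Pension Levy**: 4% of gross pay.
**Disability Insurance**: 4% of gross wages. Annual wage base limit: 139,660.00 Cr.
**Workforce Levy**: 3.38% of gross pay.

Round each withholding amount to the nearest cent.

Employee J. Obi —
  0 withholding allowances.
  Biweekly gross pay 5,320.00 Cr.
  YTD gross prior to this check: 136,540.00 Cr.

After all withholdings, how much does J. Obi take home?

4,326.22 Cr

State Income Tax: taxable = 5,320.00 Cr
  56.00 Cr + 9.3% × (5,320.00 Cr − 800.00 Cr) = 56.00 Cr + 9.3% × 4,520.00 Cr = 476.36 Cr
Pension Levy: 4% × 5,320.00 Cr = 212.80 Cr
Disability Insurance: cap 139,660.00 Cr − YTD 136,540.00 Cr = 3,120.00 Cr subject; 4% × 3,120.00 Cr = 124.80 Cr
Workforce Levy: 3.38% × 5,320.00 Cr = 179.82 Cr
Total withheld: 476.36 Cr + 212.80 Cr + 124.80 Cr + 179.82 Cr = 993.78 Cr
Net pay: 5,320.00 Cr − 993.78 Cr = 4,326.22 Cr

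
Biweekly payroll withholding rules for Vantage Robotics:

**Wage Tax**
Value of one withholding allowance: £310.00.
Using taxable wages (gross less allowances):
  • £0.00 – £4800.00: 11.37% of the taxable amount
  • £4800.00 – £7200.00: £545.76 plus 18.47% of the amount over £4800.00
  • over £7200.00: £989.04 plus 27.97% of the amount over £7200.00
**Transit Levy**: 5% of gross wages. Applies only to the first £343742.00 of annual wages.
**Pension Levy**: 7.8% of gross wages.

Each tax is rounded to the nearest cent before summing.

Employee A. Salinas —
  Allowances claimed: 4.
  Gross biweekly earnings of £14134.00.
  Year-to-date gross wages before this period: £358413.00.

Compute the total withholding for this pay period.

£3684.10

Wage Tax: taxable = £14134.00 − 4×£310.00 = £12894.00
  £989.04 + 27.97% × (£12894.00 − £7200.00) = £989.04 + 27.97% × £5694.00 = £2581.65
Transit Levy: YTD £358413.00 ≥ cap £343742.00 → £0.00
Pension Levy: 7.8% × £14134.00 = £1102.45
Total: £2581.65 + £0.00 + £1102.45 = £3684.10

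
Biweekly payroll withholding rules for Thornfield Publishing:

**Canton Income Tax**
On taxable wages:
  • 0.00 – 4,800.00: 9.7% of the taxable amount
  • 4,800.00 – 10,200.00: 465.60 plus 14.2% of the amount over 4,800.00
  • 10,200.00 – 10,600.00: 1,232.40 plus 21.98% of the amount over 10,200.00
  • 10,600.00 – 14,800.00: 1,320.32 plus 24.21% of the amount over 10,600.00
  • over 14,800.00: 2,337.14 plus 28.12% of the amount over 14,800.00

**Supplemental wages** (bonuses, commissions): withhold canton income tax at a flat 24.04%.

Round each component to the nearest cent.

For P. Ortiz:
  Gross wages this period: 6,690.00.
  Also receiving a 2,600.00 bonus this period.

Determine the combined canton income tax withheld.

1,359.02

Canton Income Tax: taxable = 6,690.00
  465.60 + 14.2% × (6,690.00 − 4,800.00) = 465.60 + 14.2% × 1,890.00 = 733.98
Supplemental (24.04% flat on bonus): 24.04% × 2,600.00 = 625.04
Total canton income tax: 733.98 + 625.04 = 1,359.02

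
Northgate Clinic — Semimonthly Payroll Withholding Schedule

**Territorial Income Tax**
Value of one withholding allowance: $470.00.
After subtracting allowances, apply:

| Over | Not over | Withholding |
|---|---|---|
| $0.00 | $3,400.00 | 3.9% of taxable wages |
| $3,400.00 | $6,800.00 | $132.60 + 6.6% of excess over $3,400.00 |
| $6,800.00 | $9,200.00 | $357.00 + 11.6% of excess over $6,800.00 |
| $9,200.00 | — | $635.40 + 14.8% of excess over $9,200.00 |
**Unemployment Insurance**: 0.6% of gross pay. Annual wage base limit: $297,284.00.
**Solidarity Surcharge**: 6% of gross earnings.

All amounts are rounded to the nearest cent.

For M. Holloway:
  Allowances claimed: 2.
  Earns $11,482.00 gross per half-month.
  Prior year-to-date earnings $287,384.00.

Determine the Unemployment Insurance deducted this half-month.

Unemployment Insurance: cap $297,284.00 − YTD $287,384.00 = $9,900.00 subject; 0.6% × $9,900.00 = $59.40

$59.40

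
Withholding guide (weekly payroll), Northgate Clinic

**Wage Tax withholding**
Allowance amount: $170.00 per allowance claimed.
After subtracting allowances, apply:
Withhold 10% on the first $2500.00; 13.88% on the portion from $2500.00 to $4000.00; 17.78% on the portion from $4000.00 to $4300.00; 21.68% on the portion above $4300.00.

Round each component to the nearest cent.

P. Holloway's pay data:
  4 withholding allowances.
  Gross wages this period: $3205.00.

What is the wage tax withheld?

Wage Tax: taxable = $3205.00 − 4×$170.00 = $2525.00
  $250.00 + 13.88% × ($2525.00 − $2500.00) = $250.00 + 13.88% × $25.00 = $253.47

$253.47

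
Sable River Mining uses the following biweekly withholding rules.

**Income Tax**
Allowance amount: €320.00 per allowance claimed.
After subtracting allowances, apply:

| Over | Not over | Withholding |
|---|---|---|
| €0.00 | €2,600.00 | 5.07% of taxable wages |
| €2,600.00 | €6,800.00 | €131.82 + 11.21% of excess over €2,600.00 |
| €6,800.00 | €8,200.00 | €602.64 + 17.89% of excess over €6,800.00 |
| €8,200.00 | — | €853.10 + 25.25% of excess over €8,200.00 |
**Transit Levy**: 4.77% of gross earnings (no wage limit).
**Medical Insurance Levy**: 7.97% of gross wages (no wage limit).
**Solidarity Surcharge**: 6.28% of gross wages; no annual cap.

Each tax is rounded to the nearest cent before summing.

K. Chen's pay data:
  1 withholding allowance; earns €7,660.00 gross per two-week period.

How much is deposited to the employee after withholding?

Income Tax: taxable = €7,660.00 − 1×€320.00 = €7,340.00
  €602.64 + 17.89% × (€7,340.00 − €6,800.00) = €602.64 + 17.89% × €540.00 = €699.25
Transit Levy: 4.77% × €7,660.00 = €365.38
Medical Insurance Levy: 7.97% × €7,660.00 = €610.50
Solidarity Surcharge: 6.28% × €7,660.00 = €481.05
Total withheld: €699.25 + €365.38 + €610.50 + €481.05 = €2,156.18
Net pay: €7,660.00 − €2,156.18 = €5,503.82

€5,503.82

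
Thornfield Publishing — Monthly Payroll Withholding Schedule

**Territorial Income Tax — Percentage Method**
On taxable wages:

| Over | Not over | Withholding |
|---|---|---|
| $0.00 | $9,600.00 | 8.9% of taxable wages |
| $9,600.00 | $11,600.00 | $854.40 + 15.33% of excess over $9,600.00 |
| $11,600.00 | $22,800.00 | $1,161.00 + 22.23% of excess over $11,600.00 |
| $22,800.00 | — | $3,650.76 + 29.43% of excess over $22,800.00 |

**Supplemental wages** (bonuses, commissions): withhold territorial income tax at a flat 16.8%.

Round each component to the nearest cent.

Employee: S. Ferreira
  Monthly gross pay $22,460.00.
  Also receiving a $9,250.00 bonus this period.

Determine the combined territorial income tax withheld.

Territorial Income Tax: taxable = $22,460.00
  $1,161.00 + 22.23% × ($22,460.00 − $11,600.00) = $1,161.00 + 22.23% × $10,860.00 = $3,575.18
Supplemental (16.8% flat on bonus): 16.8% × $9,250.00 = $1,554.00
Total territorial income tax: $3,575.18 + $1,554.00 = $5,129.18

$5,129.18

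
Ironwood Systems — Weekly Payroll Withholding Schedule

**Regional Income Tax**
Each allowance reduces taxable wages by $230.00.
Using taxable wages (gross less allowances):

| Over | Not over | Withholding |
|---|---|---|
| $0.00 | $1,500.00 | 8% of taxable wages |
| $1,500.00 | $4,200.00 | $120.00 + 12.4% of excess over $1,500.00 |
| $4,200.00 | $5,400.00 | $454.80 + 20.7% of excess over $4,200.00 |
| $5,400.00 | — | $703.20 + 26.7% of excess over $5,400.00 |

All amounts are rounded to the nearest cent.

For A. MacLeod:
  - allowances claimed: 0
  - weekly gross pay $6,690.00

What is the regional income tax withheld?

$1,047.63

Regional Income Tax: taxable = $6,690.00
  $703.20 + 26.7% × ($6,690.00 − $5,400.00) = $703.20 + 26.7% × $1,290.00 = $1,047.63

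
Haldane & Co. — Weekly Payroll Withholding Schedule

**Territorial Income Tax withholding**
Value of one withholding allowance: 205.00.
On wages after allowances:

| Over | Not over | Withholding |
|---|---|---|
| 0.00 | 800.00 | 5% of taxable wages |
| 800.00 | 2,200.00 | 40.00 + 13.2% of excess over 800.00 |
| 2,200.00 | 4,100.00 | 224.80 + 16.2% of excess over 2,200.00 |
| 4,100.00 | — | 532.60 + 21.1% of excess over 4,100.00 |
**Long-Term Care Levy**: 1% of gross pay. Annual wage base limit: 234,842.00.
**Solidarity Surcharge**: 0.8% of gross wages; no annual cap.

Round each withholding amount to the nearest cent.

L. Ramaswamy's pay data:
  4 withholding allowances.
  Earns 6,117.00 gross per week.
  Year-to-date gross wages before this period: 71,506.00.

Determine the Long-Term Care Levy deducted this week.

61.17

Long-Term Care Levy: 1% × 6,117.00 = 61.17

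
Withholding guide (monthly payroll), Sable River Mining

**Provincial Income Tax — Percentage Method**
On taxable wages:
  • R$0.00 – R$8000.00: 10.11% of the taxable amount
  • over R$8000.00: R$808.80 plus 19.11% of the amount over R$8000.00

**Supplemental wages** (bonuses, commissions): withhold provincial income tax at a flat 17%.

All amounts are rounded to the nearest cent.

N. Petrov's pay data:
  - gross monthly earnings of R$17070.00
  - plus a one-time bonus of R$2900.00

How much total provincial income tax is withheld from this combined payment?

R$3035.08

Provincial Income Tax: taxable = R$17070.00
  R$808.80 + 19.11% × (R$17070.00 − R$8000.00) = R$808.80 + 19.11% × R$9070.00 = R$2542.08
Supplemental (17% flat on bonus): 17% × R$2900.00 = R$493.00
Total provincial income tax: R$2542.08 + R$493.00 = R$3035.08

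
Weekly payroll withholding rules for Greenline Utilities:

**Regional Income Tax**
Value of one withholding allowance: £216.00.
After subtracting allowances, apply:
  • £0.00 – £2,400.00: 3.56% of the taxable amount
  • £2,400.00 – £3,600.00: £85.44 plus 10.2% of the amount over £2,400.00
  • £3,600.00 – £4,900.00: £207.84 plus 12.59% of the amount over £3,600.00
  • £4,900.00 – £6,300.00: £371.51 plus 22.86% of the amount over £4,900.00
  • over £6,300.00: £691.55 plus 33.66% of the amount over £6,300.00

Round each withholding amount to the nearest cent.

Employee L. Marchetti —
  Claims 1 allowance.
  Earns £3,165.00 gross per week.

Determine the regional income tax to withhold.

Regional Income Tax: taxable = £3,165.00 − 1×£216.00 = £2,949.00
  £85.44 + 10.2% × (£2,949.00 − £2,400.00) = £85.44 + 10.2% × £549.00 = £141.44

£141.44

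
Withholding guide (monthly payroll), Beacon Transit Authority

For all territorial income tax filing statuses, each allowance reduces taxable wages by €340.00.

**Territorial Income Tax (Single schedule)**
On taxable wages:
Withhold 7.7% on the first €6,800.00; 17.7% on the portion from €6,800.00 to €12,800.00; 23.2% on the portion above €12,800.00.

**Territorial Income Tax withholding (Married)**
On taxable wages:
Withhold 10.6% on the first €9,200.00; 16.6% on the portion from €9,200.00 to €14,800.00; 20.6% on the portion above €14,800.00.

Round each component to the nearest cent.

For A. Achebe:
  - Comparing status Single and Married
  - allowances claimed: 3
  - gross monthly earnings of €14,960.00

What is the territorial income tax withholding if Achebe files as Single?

€1,850.08

Territorial Income Tax (Single): taxable = €14,960.00 − 3×€340.00 = €13,940.00
  €1,585.60 + 23.2% × (€13,940.00 − €12,800.00) = €1,585.60 + 23.2% × €1,140.00 = €1,850.08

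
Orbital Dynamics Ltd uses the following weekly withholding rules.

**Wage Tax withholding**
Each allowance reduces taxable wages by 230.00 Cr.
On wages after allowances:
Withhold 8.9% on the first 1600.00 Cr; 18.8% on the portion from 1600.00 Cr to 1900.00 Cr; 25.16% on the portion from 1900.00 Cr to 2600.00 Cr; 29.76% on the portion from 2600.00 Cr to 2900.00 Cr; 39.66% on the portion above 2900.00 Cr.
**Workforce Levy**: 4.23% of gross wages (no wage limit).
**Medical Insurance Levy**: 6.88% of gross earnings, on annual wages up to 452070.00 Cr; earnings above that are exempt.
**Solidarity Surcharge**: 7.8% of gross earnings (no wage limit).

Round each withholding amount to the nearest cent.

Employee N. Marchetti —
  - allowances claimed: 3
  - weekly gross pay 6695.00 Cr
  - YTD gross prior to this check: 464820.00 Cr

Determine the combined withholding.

Wage Tax: taxable = 6695.00 Cr − 3×230.00 Cr = 6005.00 Cr
  464.20 Cr + 39.66% × (6005.00 Cr − 2900.00 Cr) = 464.20 Cr + 39.66% × 3105.00 Cr = 1695.64 Cr
Workforce Levy: 4.23% × 6695.00 Cr = 283.20 Cr
Medical Insurance Levy: YTD 464820.00 Cr ≥ cap 452070.00 Cr → 0.00 Cr
Solidarity Surcharge: 7.8% × 6695.00 Cr = 522.21 Cr
Total: 1695.64 Cr + 283.20 Cr + 0.00 Cr + 522.21 Cr = 2501.05 Cr

2501.05 Cr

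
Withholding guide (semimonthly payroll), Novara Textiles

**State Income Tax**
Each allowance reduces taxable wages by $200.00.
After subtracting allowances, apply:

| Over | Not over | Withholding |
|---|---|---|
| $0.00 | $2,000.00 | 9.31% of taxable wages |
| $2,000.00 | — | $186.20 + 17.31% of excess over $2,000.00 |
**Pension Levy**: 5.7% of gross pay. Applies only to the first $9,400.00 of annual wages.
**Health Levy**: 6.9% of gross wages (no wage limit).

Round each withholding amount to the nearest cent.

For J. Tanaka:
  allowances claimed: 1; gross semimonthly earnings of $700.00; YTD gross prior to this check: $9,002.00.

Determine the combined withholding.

State Income Tax: taxable = $700.00 − 1×$200.00 = $500.00
  9.31% × $500.00 = $46.55
Pension Levy: cap $9,400.00 − YTD $9,002.00 = $398.00 subject; 5.7% × $398.00 = $22.69
Health Levy: 6.9% × $700.00 = $48.30
Total: $46.55 + $22.69 + $48.30 = $117.54

$117.54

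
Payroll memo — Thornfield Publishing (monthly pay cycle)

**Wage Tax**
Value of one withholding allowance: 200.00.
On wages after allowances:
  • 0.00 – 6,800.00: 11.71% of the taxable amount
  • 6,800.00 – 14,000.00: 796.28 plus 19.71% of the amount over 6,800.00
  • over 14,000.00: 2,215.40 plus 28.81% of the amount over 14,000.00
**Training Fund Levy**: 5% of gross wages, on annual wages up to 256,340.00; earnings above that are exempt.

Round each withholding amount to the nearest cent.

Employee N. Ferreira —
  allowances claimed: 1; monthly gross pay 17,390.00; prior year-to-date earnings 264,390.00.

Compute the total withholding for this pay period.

Wage Tax: taxable = 17,390.00 − 1×200.00 = 17,190.00
  2,215.40 + 28.81% × (17,190.00 − 14,000.00) = 2,215.40 + 28.81% × 3,190.00 = 3,134.44
Training Fund Levy: YTD 264,390.00 ≥ cap 256,340.00 → 0.00
Total: 3,134.44 + 0.00 = 3,134.44

3,134.44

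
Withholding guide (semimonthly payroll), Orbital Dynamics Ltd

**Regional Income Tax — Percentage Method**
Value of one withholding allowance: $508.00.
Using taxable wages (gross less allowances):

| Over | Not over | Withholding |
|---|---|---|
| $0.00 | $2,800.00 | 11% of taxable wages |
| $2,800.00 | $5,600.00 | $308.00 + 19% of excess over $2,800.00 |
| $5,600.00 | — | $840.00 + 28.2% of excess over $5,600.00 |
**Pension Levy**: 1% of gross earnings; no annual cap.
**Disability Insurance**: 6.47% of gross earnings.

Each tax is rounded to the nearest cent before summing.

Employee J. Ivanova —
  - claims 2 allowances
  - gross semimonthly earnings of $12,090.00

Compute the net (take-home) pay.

Regional Income Tax: taxable = $12,090.00 − 2×$508.00 = $11,074.00
  $840.00 + 28.2% × ($11,074.00 − $5,600.00) = $840.00 + 28.2% × $5,474.00 = $2,383.67
Pension Levy: 1% × $12,090.00 = $120.90
Disability Insurance: 6.47% × $12,090.00 = $782.22
Total withheld: $2,383.67 + $120.90 + $782.22 = $3,286.79
Net pay: $12,090.00 − $3,286.79 = $8,803.21

$8,803.21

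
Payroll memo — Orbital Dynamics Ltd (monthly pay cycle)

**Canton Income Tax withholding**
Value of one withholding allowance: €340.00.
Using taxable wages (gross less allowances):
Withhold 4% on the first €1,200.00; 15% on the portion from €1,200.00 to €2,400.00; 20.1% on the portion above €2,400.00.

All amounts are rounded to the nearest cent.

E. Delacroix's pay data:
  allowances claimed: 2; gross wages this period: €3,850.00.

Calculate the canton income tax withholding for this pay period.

€382.77

Canton Income Tax: taxable = €3,850.00 − 2×€340.00 = €3,170.00
  €228.00 + 20.1% × (€3,170.00 − €2,400.00) = €228.00 + 20.1% × €770.00 = €382.77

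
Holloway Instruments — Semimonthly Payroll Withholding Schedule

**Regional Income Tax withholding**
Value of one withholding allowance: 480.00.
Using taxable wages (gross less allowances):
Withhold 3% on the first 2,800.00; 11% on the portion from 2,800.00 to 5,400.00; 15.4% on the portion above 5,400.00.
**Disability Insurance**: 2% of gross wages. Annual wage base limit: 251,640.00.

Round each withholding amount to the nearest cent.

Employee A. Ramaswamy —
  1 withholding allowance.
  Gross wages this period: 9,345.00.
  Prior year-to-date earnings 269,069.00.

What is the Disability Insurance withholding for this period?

Disability Insurance: YTD 269,069.00 ≥ cap 251,640.00 → 0.00

0.00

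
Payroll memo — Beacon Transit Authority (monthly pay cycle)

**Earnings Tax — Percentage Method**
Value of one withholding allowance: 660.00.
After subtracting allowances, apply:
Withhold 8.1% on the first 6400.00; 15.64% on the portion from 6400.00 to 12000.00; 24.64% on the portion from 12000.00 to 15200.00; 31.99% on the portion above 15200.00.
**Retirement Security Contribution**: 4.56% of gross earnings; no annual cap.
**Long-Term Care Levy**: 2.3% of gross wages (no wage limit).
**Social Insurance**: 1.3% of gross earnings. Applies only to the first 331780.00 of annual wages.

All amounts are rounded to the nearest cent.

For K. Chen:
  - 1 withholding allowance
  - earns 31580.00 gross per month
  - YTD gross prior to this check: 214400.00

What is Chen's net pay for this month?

Earnings Tax: taxable = 31580.00 − 1×660.00 = 30920.00
  2182.72 + 31.99% × (30920.00 − 15200.00) = 2182.72 + 31.99% × 15720.00 = 7211.55
Retirement Security Contribution: 4.56% × 31580.00 = 1440.05
Long-Term Care Levy: 2.3% × 31580.00 = 726.34
Social Insurance: 1.3% × 31580.00 = 410.54
Total withheld: 7211.55 + 1440.05 + 726.34 + 410.54 = 9788.48
Net pay: 31580.00 − 9788.48 = 21791.52

21791.52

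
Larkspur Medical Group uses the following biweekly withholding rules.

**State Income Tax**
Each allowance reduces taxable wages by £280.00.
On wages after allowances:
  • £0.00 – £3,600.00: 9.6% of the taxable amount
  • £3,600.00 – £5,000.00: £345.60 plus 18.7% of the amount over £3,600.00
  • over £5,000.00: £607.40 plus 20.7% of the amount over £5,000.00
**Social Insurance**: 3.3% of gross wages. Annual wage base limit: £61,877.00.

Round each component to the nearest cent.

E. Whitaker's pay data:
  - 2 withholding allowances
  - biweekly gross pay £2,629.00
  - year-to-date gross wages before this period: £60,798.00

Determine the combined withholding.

State Income Tax: taxable = £2,629.00 − 2×£280.00 = £2,069.00
  9.6% × £2,069.00 = £198.62
Social Insurance: cap £61,877.00 − YTD £60,798.00 = £1,079.00 subject; 3.3% × £1,079.00 = £35.61
Total: £198.62 + £35.61 = £234.23

£234.23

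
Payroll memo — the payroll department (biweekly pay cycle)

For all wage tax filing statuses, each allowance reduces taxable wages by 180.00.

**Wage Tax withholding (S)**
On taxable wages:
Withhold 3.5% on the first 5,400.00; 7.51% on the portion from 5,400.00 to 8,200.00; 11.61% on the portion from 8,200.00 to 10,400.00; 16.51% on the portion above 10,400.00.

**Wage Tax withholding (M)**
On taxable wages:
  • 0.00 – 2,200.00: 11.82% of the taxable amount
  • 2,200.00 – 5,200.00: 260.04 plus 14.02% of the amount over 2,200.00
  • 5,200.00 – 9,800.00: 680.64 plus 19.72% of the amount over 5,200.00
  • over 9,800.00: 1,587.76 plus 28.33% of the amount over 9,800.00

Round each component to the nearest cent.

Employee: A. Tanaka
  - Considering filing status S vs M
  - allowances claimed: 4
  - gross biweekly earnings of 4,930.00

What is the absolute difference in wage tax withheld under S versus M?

394.49

Wage Tax (S): taxable = 4,930.00 − 4×180.00 = 4,210.00
  3.5% × 4,210.00 = 147.35
Wage Tax (M): taxable = 4,930.00 − 4×180.00 = 4,210.00
  260.04 + 14.02% × (4,210.00 − 2,200.00) = 260.04 + 14.02% × 2,010.00 = 541.84
Difference: |147.35 − 541.84| = 394.49 (higher under M)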